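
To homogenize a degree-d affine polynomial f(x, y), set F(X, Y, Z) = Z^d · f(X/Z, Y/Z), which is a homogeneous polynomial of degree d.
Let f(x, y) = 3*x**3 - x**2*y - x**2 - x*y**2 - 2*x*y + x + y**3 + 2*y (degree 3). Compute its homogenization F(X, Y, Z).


F(X, Y, Z) = 3*X**3 - X**2*Y - X**2*Z - X*Y**2 - 2*X*Y*Z + X*Z**2 + Y**3 + 2*Y*Z**2

deg(f) = 3.
Substitute x = X/Z, y = Y/Z into f, then multiply by Z^3.
  monomial 3·x^3·y^0 ↦ 3·X^3·Y^0·Z^0.
  monomial -1·x^2·y^1 ↦ -1·X^2·Y^1·Z^0.
  monomial -1·x^2·y^0 ↦ -1·X^2·Y^0·Z^1.
  monomial -1·x^1·y^2 ↦ -1·X^1·Y^2·Z^0.
  monomial -2·x^1·y^1 ↦ -2·X^1·Y^1·Z^1.
  monomial 1·x^1·y^0 ↦ 1·X^1·Y^0·Z^2.
  monomial 1·x^0·y^3 ↦ 1·X^0·Y^3·Z^0.
  monomial 2·x^0·y^1 ↦ 2·X^0·Y^1·Z^2.
Collecting: F(X, Y, Z) = 3*X**3 - X**2*Y - X**2*Z - X*Y**2 - 2*X*Y*Z + X*Z**2 + Y**3 + 2*Y*Z**2.


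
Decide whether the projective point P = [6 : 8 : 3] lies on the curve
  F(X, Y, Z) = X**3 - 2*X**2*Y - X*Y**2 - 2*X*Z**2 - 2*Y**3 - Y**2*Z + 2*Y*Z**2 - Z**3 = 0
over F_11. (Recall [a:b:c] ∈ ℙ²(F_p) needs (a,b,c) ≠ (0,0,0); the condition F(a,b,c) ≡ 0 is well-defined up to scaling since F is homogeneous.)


F(6,8,3) ≡ 7 (mod 11); P is NOT on the curve.

Evaluate F(6, 8, 3) term-by-term (mod 11).
  X**3 ↦ 1·216·1·1 = 216
  -2*X**2*Y ↦ -2·36·8·1 = -576
  -X*Y**2 ↦ -1·6·64·1 = -384
  -2*X*Z**2 ↦ -2·6·1·9 = -108
  -2*Y**3 ↦ -2·1·512·1 = -1024
  -Y**2*Z ↦ -1·1·64·3 = -192
  2*Y*Z**2 ↦ 2·1·8·9 = 144
  -Z**3 ↦ -1·1·1·27 = -27
Sum: F(6, 8, 3) = (216) + (-576) + (-384) + (-108) + (-1024) + (-192) + (144) + (-27) = -1951.
Reducing mod 11: -1951 ≡ 7 (mod 11).
Since F(a, b, c) ≡ 7 ≠ 0 (mod 11), P does NOT lie on the curve.


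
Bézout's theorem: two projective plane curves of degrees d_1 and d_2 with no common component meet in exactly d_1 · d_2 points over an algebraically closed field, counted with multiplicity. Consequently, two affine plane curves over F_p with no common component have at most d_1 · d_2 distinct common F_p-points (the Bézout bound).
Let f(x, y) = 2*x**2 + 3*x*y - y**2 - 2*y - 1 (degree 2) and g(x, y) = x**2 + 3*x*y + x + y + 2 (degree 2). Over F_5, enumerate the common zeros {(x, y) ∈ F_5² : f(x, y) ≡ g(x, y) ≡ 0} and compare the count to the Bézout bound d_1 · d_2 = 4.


Common zeros: {(2, 1), (4, 1)}; count = 2; Bézout bound = 4.

deg(f) = 2, deg(g) = 2, so Bézout bound = 4.
Scan x ∈ F_5. For each x, list the y ∈ F_5 with f(x, y) ≡ 0 and those with g(x, y) ≡ 0 (mod 5); the common zeros in that column are the intersection.
  x = 0: f ≡ 0 at y ∈ {4}; g ≡ 0 at y ∈ {3}; common: ∅.
  x = 1: f ≡ 0 at y ∈ {3}; g ≡ 0 at y ∈ {4}; common: ∅.
  x = 2: f ≡ 0 at y ∈ {1, 3}; g ≡ 0 at y ∈ {1}; common: {1}.
  x = 3: f ≡ 0 at y ∈ ∅; g ≡ 0 at y ∈ ∅; common: ∅.
  x = 4: f ≡ 0 at y ∈ {1, 4}; g ≡ 0 at y ∈ {1}; common: {1}.
Collecting: common zeros = {(2, 1), (4, 1)}, so the count is 2.
Comparison with the Bézout bound: 2 ≤ 4 = deg(f)·deg(g), as expected for curves with no common component (the affine F_5-count falls short of the bound because intersections may lie at infinity, over extension fields, or carry multiplicity).


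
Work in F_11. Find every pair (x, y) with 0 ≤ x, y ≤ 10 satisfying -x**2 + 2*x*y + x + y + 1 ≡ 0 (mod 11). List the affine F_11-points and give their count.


Affine F_11-points: {(0, 10), (1, 7), (2, 9), (3, 7), (4, 0), (6, 9), (7, 2), (8, 0), (9, 2), (10, 10)}; count = 10.

For each of the 121 pairs (x, y) ∈ F_11², evaluate f(x, y) mod 11. Record the zeros.
  x = 0: [0↦1, 1↦2, 2↦3, 3↦4, 4↦5, 5↦6, 6↦7, 7↦8, 8↦9, 9↦10, 10↦0]  zeros at y ∈ {10}
  x = 1: [0↦1, 1↦4, 2↦7, 3↦10, 4↦2, 5↦5, 6↦8, 7↦0, 8↦3, 9↦6, 10↦9]  zeros at y ∈ {7}
  x = 2: [0↦10, 1↦4, 2↦9, 3↦3, 4↦8, 5↦2, 6↦7, 7↦1, 8↦6, 9↦0, 10↦5]  zeros at y ∈ {9}
  x = 3: [0↦6, 1↦2, 2↦9, 3↦5, 4↦1, 5↦8, 6↦4, 7↦0, 8↦7, 9↦3, 10↦10]  zeros at y ∈ {7}
  x = 4: [0↦0, 1↦9, 2↦7, 3↦5, 4↦3, 5↦1, 6↦10, 7↦8, 8↦6, 9↦4, 10↦2]  zeros at y ∈ {0}
  x = 5: [0↦3, 1↦3, 2↦3, 3↦3, 4↦3, 5↦3, 6↦3, 7↦3, 8↦3, 9↦3, 10↦3]  zeros at y ∈ ∅
  x = 6: [0↦4, 1↦6, 2↦8, 3↦10, 4↦1, 5↦3, 6↦5, 7↦7, 8↦9, 9↦0, 10↦2]  zeros at y ∈ {9}
  x = 7: [0↦3, 1↦7, 2↦0, 3↦4, 4↦8, 5↦1, 6↦5, 7↦9, 8↦2, 9↦6, 10↦10]  zeros at y ∈ {2}
  x = 8: [0↦0, 1↦6, 2↦1, 3↦7, 4↦2, 5↦8, 6↦3, 7↦9, 8↦4, 9↦10, 10↦5]  zeros at y ∈ {0}
  x = 9: [0↦6, 1↦3, 2↦0, 3↦8, 4↦5, 5↦2, 6↦10, 7↦7, 8↦4, 9↦1, 10↦9]  zeros at y ∈ {2}
  x = 10: [0↦10, 1↦9, 2↦8, 3↦7, 4↦6, 5↦5, 6↦4, 7↦3, 8↦2, 9↦1, 10↦0]  zeros at y ∈ {10}
Collecting zeros: affine points = {(0, 10), (1, 7), (2, 9), (3, 7), (4, 0), (6, 9), (7, 2), (8, 0), (9, 2), (10, 10)}.
Total count |C(F_11)_aff| = 10.


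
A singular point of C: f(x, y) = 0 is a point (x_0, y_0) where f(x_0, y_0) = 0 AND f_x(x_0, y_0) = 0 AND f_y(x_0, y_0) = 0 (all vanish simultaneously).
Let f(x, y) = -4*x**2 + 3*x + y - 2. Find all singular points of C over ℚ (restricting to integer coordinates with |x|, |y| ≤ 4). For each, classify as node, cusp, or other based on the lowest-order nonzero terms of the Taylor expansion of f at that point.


No singular points in the scanned grid; C is smooth there.

Compute partial derivatives:
  f_x = 3 - 8*x.
  f_y = 1.
f_y = 1 is a nonzero constant, so f_y never vanishes: no point (x, y) can satisfy f = f_x = f_y = 0. In particular no (x, y) ∈ {−4, ..., 4}² is singular; the curve is smooth.


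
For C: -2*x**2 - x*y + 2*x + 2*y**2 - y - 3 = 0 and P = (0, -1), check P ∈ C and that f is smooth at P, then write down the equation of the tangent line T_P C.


Tangent line at P: 3*x - 5*y - 5 = 0.

Step 1: f(0, -1) = 0, so P lies on C.
Step 2: partial derivatives
  f_x(x, y) = -4*x - y + 2, f_y(x, y) = -x + 4*y - 1.
  f_x(P) = 3, f_y(P) = -5 (gradient nonzero, so P is smooth).
Step 3: tangent line at P: 3·(x − 0) + -5·(y − -1) = 0.
Expanding: 3*x - 5*y - 5 = 0.


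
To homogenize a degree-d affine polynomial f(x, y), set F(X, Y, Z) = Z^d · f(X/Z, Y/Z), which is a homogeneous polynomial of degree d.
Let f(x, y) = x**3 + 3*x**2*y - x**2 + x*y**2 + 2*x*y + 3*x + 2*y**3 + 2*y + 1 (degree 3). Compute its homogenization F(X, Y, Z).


F(X, Y, Z) = X**3 + 3*X**2*Y - X**2*Z + X*Y**2 + 2*X*Y*Z + 3*X*Z**2 + 2*Y**3 + 2*Y*Z**2 + Z**3

deg(f) = 3.
Substitute x = X/Z, y = Y/Z into f, then multiply by Z^3.
  monomial 1·x^3·y^0 ↦ 1·X^3·Y^0·Z^0.
  monomial 3·x^2·y^1 ↦ 3·X^2·Y^1·Z^0.
  monomial -1·x^2·y^0 ↦ -1·X^2·Y^0·Z^1.
  monomial 1·x^1·y^2 ↦ 1·X^1·Y^2·Z^0.
  monomial 2·x^1·y^1 ↦ 2·X^1·Y^1·Z^1.
  monomial 3·x^1·y^0 ↦ 3·X^1·Y^0·Z^2.
  monomial 2·x^0·y^3 ↦ 2·X^0·Y^3·Z^0.
  monomial 2·x^0·y^1 ↦ 2·X^0·Y^1·Z^2.
  monomial 1·x^0·y^0 ↦ 1·X^0·Y^0·Z^3.
Collecting: F(X, Y, Z) = X**3 + 3*X**2*Y - X**2*Z + X*Y**2 + 2*X*Y*Z + 3*X*Z**2 + 2*Y**3 + 2*Y*Z**2 + Z**3.


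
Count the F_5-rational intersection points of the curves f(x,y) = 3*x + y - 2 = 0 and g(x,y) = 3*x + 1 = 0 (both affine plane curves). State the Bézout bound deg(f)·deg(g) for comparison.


Common zeros: {(3, 3)}; count = 1; Bézout bound = 1.

deg(f) = 1, deg(g) = 1, so Bézout bound = 1.
Scan x ∈ F_5. For each x, list the y ∈ F_5 with f(x, y) ≡ 0 and those with g(x, y) ≡ 0 (mod 5); the common zeros in that column are the intersection.
  x = 0: f ≡ 0 at y ∈ {2}; g ≡ 0 at y ∈ ∅; common: ∅.
  x = 1: f ≡ 0 at y ∈ {4}; g ≡ 0 at y ∈ ∅; common: ∅.
  x = 2: f ≡ 0 at y ∈ {1}; g ≡ 0 at y ∈ ∅; common: ∅.
  x = 3: f ≡ 0 at y ∈ {3}; g ≡ 0 at y ∈ {0, 1, 2, 3, 4}; common: {3}.
  x = 4: f ≡ 0 at y ∈ {0}; g ≡ 0 at y ∈ ∅; common: ∅.
Collecting: common zeros = {(3, 3)}, so the count is 1.
Comparison with the Bézout bound: 1 ≤ 1 = deg(f)·deg(g), as expected for curves with no common component (the bound is attained).


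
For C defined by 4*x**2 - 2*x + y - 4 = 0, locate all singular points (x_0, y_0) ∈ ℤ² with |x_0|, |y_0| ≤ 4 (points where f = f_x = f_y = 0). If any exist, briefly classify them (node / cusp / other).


No singular points in the scanned grid; C is smooth there.

Compute partial derivatives:
  f_x = 8*x - 2.
  f_y = 1.
f_y = 1 is a nonzero constant, so f_y never vanishes: no point (x, y) can satisfy f = f_x = f_y = 0. In particular no (x, y) ∈ {−4, ..., 4}² is singular; the curve is smooth.


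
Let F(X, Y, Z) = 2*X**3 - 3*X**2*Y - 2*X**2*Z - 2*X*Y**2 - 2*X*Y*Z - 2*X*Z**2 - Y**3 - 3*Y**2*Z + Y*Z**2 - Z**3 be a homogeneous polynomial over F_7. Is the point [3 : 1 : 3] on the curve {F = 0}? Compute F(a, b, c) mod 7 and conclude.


F(3,1,3) ≡ 0 (mod 7); P is on the curve.

Evaluate F(3, 1, 3) term-by-term (mod 7).
  2*X**3 ↦ 2·27·1·1 = 54
  -3*X**2*Y ↦ -3·9·1·1 = -27
  -2*X**2*Z ↦ -2·9·1·3 = -54
  -2*X*Y**2 ↦ -2·3·1·1 = -6
  -2*X*Y*Z ↦ -2·3·1·3 = -18
  -2*X*Z**2 ↦ -2·3·1·9 = -54
  -Y**3 ↦ -1·1·1·1 = -1
  -3*Y**2*Z ↦ -3·1·1·3 = -9
  Y*Z**2 ↦ 1·1·1·9 = 9
  -Z**3 ↦ -1·1·1·27 = -27
Sum: F(3, 1, 3) = (54) + (-27) + (-54) + (-6) + (-18) + (-54) + (-1) + (-9) + (9) + (-27) = -133.
Reducing mod 7: -133 ≡ 0 (mod 7).
Since F(a, b, c) ≡ 0 (mod 7), P lies on the curve.


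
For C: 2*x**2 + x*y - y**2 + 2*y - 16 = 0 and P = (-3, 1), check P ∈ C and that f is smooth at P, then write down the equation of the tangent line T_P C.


Tangent line at P: -11*x - 3*y - 30 = 0.

Step 1: f(-3, 1) = 0, so P lies on C.
Step 2: partial derivatives
  f_x(x, y) = 4*x + y, f_y(x, y) = x - 2*y + 2.
  f_x(P) = -11, f_y(P) = -3 (gradient nonzero, so P is smooth).
Step 3: tangent line at P: -11·(x − -3) + -3·(y − 1) = 0.
Expanding: -11*x - 3*y - 30 = 0.


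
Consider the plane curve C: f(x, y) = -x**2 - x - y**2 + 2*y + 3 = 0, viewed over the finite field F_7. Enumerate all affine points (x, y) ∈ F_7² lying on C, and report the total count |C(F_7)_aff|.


Affine F_7-points: {(0, 3), (0, 6), (1, 4), (1, 5), (5, 4), (5, 5), (6, 3), (6, 6)}; count = 8.

For each of the 49 pairs (x, y) ∈ F_7², evaluate f(x, y) mod 7. Record the zeros.
  x = 0: [0↦3, 1↦4, 2↦3, 3↦0, 4↦2, 5↦2, 6↦0]  zeros at y ∈ {3, 6}
  x = 1: [0↦1, 1↦2, 2↦1, 3↦5, 4↦0, 5↦0, 6↦5]  zeros at y ∈ {4, 5}
  x = 2: [0↦4, 1↦5, 2↦4, 3↦1, 4↦3, 5↦3, 6↦1]  zeros at y ∈ ∅
  x = 3: [0↦5, 1↦6, 2↦5, 3↦2, 4↦4, 5↦4, 6↦2]  zeros at y ∈ ∅
  x = 4: [0↦4, 1↦5, 2↦4, 3↦1, 4↦3, 5↦3, 6↦1]  zeros at y ∈ ∅
  x = 5: [0↦1, 1↦2, 2↦1, 3↦5, 4↦0, 5↦0, 6↦5]  zeros at y ∈ {4, 5}
  x = 6: [0↦3, 1↦4, 2↦3, 3↦0, 4↦2, 5↦2, 6↦0]  zeros at y ∈ {3, 6}
Collecting zeros: affine points = {(0, 3), (0, 6), (1, 4), (1, 5), (5, 4), (5, 5), (6, 3), (6, 6)}.
Total count |C(F_7)_aff| = 8.


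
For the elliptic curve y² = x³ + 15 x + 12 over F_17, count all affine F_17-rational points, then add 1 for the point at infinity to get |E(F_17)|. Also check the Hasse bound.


Affine points = {(2, 4), (2, 13), (3, 4), (3, 13), (4, 0), (5, 5), (5, 12), (7, 1), (7, 16), (8, 7), (8, 10), (9, 3), (9, 14), (12, 4), (12, 13), (14, 5), (14, 12), (15, 5), (15, 12), (16, 8), (16, 9)}; affine count = 21; |E(F_17)| = 22.

Discriminant check: Δ ∝ 4a³ + 27b² = 4·15³ + 27·12² = 4·3375 + 27·144 ≡ 14 (mod 17). Nonzero ⇒ E is nonsingular.
For each x ∈ F_17, compute rhs = x³ + 15·x + 12 mod 17, then count y ∈ F_17 with y² ≡ rhs.
  x = 0: rhs = 12, matching y values: none (0 points).
  x = 1: rhs = 11, matching y values: none (0 points).
  x = 2: rhs = 16, matching y values: 4, 13 (2 points).
  x = 3: rhs = 16, matching y values: 4, 13 (2 points).
  x = 4: rhs = 0, matching y values: 0 (1 points).
  x = 5: rhs = 8, matching y values: 5, 12 (2 points).
  x = 6: rhs = 12, matching y values: none (0 points).
  x = 7: rhs = 1, matching y values: 1, 16 (2 points).
  x = 8: rhs = 15, matching y values: 7, 10 (2 points).
  x = 9: rhs = 9, matching y values: 3, 14 (2 points).
  x = 10: rhs = 6, matching y values: none (0 points).
  x = 11: rhs = 12, matching y values: none (0 points).
  x = 12: rhs = 16, matching y values: 4, 13 (2 points).
  x = 13: rhs = 7, matching y values: none (0 points).
  x = 14: rhs = 8, matching y values: 5, 12 (2 points).
  x = 15: rhs = 8, matching y values: 5, 12 (2 points).
  x = 16: rhs = 13, matching y values: 8, 9 (2 points).
Total affine count: 21.
Full point count |E(F_17)| = 21 + 1 = 22.
Hasse bound: |22 − (17+1)| = |4| = 4 ≤ 2√17 ≈ 8.2462 ✓.


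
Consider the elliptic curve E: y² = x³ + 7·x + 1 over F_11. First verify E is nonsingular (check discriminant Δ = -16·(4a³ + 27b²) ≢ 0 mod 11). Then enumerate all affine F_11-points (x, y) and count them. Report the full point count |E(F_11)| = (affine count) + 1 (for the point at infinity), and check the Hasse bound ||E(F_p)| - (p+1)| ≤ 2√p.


Affine points = {(0, 1), (0, 10), (1, 3), (1, 8), (2, 1), (2, 10), (3, 4), (3, 7), (4, 4), (4, 7), (9, 1), (9, 10), (10, 2), (10, 9)}; affine count = 14; |E(F_11)| = 15.

Discriminant check: Δ ∝ 4a³ + 27b² = 4·7³ + 27·1² = 4·343 + 27·1 ≡ 2 (mod 11). Nonzero ⇒ E is nonsingular.
For each x ∈ F_11, compute rhs = x³ + 7·x + 1 mod 11, then count y ∈ F_11 with y² ≡ rhs.
  x = 0: rhs = 1, matching y values: 1, 10 (2 points).
  x = 1: rhs = 9, matching y values: 3, 8 (2 points).
  x = 2: rhs = 1, matching y values: 1, 10 (2 points).
  x = 3: rhs = 5, matching y values: 4, 7 (2 points).
  x = 4: rhs = 5, matching y values: 4, 7 (2 points).
  x = 5: rhs = 7, matching y values: none (0 points).
  x = 6: rhs = 6, matching y values: none (0 points).
  x = 7: rhs = 8, matching y values: none (0 points).
  x = 8: rhs = 8, matching y values: none (0 points).
  x = 9: rhs = 1, matching y values: 1, 10 (2 points).
  x = 10: rhs = 4, matching y values: 2, 9 (2 points).
Total affine count: 14.
Full point count |E(F_11)| = 14 + 1 = 15.
Hasse bound: |15 − (11+1)| = |3| = 3 ≤ 2√11 ≈ 6.6332 ✓.


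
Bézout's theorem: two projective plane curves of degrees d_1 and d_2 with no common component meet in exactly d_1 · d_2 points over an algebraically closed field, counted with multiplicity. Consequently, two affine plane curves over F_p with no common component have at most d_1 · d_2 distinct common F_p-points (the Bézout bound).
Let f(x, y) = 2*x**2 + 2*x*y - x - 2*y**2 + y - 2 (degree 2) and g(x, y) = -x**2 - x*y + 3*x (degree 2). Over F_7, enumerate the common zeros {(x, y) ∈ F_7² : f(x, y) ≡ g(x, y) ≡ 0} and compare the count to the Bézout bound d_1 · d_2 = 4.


Common zeros: {(2, 1), (6, 4)}; count = 2; Bézout bound = 4.

deg(f) = 2, deg(g) = 2, so Bézout bound = 4.
Scan x ∈ F_7. For each x, list the y ∈ F_7 with f(x, y) ≡ 0 and those with g(x, y) ≡ 0 (mod 7); the common zeros in that column are the intersection.
  x = 0: f ≡ 0 at y ∈ ∅; g ≡ 0 at y ∈ {0, 1, 2, 3, 4, 5, 6}; common: ∅.
  x = 1: f ≡ 0 at y ∈ {1, 4}; g ≡ 0 at y ∈ {2}; common: ∅.
  x = 2: f ≡ 0 at y ∈ {1, 5}; g ≡ 0 at y ∈ {1}; common: {1}.
  x = 3: f ≡ 0 at y ∈ ∅; g ≡ 0 at y ∈ {0}; common: ∅.
  x = 4: f ≡ 0 at y ∈ {3, 5}; g ≡ 0 at y ∈ {6}; common: ∅.
  x = 5: f ≡ 0 at y ∈ ∅; g ≡ 0 at y ∈ {5}; common: ∅.
  x = 6: f ≡ 0 at y ∈ {4, 6}; g ≡ 0 at y ∈ {4}; common: {4}.
Collecting: common zeros = {(2, 1), (6, 4)}, so the count is 2.
Comparison with the Bézout bound: 2 ≤ 4 = deg(f)·deg(g), as expected for curves with no common component (the affine F_7-count falls short of the bound because intersections may lie at infinity, over extension fields, or carry multiplicity).


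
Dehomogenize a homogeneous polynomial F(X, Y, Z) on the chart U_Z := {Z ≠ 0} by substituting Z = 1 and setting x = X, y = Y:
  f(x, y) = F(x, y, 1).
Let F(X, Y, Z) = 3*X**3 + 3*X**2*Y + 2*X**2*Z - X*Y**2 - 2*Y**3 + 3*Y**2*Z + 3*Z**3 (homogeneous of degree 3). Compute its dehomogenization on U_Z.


f(x, y) = 3*x**3 + 3*x**2*y + 2*x**2 - x*y**2 - 2*y**3 + 3*y**2 + 3

On U_Z we set Z = 1. Each monomial c·X^i·Y^j·Z^k in F becomes c·x^i·y^j·1^k = c·x^i·y^j.
Substituting Z = 1: F(X, Y, 1) = 3*x**3 + 3*x**2*y + 2*x**2 - x*y**2 - 2*y**3 + 3*y**2 + 3.
Note: deg(f) ≤ deg(F) = 3; strict inequality happens when F is divisible by Z (lost terms).


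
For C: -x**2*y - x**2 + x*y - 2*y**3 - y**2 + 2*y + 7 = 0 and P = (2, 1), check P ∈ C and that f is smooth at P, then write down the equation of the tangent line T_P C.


Tangent line at P: -7*x - 8*y + 22 = 0.

Step 1: f(2, 1) = 0, so P lies on C.
Step 2: partial derivatives
  f_x(x, y) = -2*x*y - 2*x + y, f_y(x, y) = -x**2 + x - 6*y**2 - 2*y + 2.
  f_x(P) = -7, f_y(P) = -8 (gradient nonzero, so P is smooth).
Step 3: tangent line at P: -7·(x − 2) + -8·(y − 1) = 0.
Expanding: -7*x - 8*y + 22 = 0.


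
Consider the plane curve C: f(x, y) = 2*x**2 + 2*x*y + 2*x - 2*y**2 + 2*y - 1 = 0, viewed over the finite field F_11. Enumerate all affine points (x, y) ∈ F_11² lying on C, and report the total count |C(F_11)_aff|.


Affine F_11-points: {(2, 0), (2, 3), (4, 7), (4, 9), (5, 3), (7, 4), (8, 0), (8, 9), (10, 4), (10, 7)}; count = 10.

For each of the 121 pairs (x, y) ∈ F_11², evaluate f(x, y) mod 11. Record the zeros.
  x = 0: [0↦10, 1↦10, 2↦6, 3↦9, 4↦8, 5↦3, 6↦5, 7↦3, 8↦8, 9↦9, 10↦6]  zeros at y ∈ ∅
  x = 1: [0↦3, 1↦5, 2↦3, 3↦8, 4↦9, 5↦6, 6↦10, 7↦10, 8↦6, 9↦9, 10↦8]  zeros at y ∈ ∅
  x = 2: [0↦0, 1↦4, 2↦4, 3↦0, 4↦3, 5↦2, 6↦8, 7↦10, 8↦8, 9↦2, 10↦3]  zeros at y ∈ {0, 3}
  x = 3: [0↦1, 1↦7, 2↦9, 3↦7, 4↦1, 5↦2, 6↦10, 7↦3, 8↦3, 9↦10, 10↦2]  zeros at y ∈ ∅
  x = 4: [0↦6, 1↦3, 2↦7, 3↦7, 4↦3, 5↦6, 6↦5, 7↦0, 8↦2, 9↦0, 10↦5]  zeros at y ∈ {7, 9}
  x = 5: [0↦4, 1↦3, 2↦9, 3↦0, 4↦9, 5↦3, 6↦4, 7↦1, 8↦5, 9↦5, 10↦1]  zeros at y ∈ {3}
  x = 6: [0↦6, 1↦7, 2↦4, 3↦8, 4↦8, 5↦4, 6↦7, 7↦6, 8↦1, 9↦3, 10↦1]  zeros at y ∈ ∅
  x = 7: [0↦1, 1↦4, 2↦3, 3↦9, 4↦0, 5↦9, 6↦3, 7↦4, 8↦1, 9↦5, 10↦5]  zeros at y ∈ {4}
  x = 8: [0↦0, 1↦5, 2↦6, 3↦3, 4↦7, 5↦7, 6↦3, 7↦6, 8↦5, 9↦0, 10↦2]  zeros at y ∈ {0, 9}
  x = 9: [0↦3, 1↦10, 2↦2, 3↦1, 4↦7, 5↦9, 6↦7, 7↦1, 8↦2, 9↦10, 10↦3]  zeros at y ∈ ∅
  x = 10: [0↦10, 1↦8, 2↦2, 3↦3, 4↦0, 5↦4, 6↦4, 7↦0, 8↦3, 9↦2, 10↦8]  zeros at y ∈ {4, 7}
Collecting zeros: affine points = {(2, 0), (2, 3), (4, 7), (4, 9), (5, 3), (7, 4), (8, 0), (8, 9), (10, 4), (10, 7)}.
Total count |C(F_11)_aff| = 10.


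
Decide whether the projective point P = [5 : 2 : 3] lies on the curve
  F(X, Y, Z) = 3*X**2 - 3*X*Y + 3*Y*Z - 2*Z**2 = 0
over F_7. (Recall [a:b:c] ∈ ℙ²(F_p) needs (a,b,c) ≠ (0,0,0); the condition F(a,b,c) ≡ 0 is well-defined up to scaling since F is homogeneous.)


F(5,2,3) ≡ 3 (mod 7); P is NOT on the curve.

Evaluate F(5, 2, 3) term-by-term (mod 7).
  3*X**2 ↦ 3·25·1·1 = 75
  -3*X*Y ↦ -3·5·2·1 = -30
  3*Y*Z ↦ 3·1·2·3 = 18
  -2*Z**2 ↦ -2·1·1·9 = -18
Sum: F(5, 2, 3) = (75) + (-30) + (18) + (-18) = 45.
Reducing mod 7: 45 ≡ 3 (mod 7).
Since F(a, b, c) ≡ 3 ≠ 0 (mod 7), P does NOT lie on the curve.


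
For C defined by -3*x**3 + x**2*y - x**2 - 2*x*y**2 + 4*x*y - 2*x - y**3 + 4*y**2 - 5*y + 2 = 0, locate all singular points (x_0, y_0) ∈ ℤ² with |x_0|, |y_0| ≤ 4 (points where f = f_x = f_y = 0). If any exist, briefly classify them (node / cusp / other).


Singular points: {(0, 1)}; classification: cusp.

Compute partial derivatives:
  f_x = -9*x**2 + 2*x*y - 2*x - 2*y**2 + 4*y - 2.
  f_y = x**2 - 4*x*y + 4*x - 3*y**2 + 8*y - 5.
Scan x_0 ∈ {−4, ..., 4}. For each x_0, f_y(x_0, y) is a polynomial in y; find its integer roots y ∈ {−4, ..., 4}, then test f_x and f at those candidates.
  x = -4: f_y(-4, y) = -3*y**2 + 24*y - 5; no integer root y with |y| ≤ 4.
  x = -3: f_y(-3, y) = -3*y**2 + 20*y - 8; no integer root y with |y| ≤ 4.
  x = -2: f_y(-2, y) = -3*y**2 + 16*y - 9; no integer root y with |y| ≤ 4.
  x = -1: f_y(-1, y) = -3*y**2 + 12*y - 8; no integer root y with |y| ≤ 4.
  x = 0: f_y(0, y) = -3*y**2 + 8*y - 5; vanishes at y ∈ {1}. (0, 1): f_x = 0, f = 0 — SINGULAR.
  x = 1: f_y(1, y) = -3*y**2 + 4*y; vanishes at y ∈ {0}. (1, 0): f_x = -13 ≠ 0.
  x = 2: f_y(2, y) = 7 - 3*y**2; no integer root y with |y| ≤ 4.
  x = 3: f_y(3, y) = -3*y**2 - 4*y + 16; no integer root y with |y| ≤ 4.
  x = 4: f_y(4, y) = -3*y**2 - 8*y + 27; no integer root y with |y| ≤ 4.
Only singular point on the grid: (0, 1).
Classify: substitute x = 0 + u, y = 1 + v and expand: f = -3*u**3 + u**2*v - 2*u*v**2 - v**3 + v**2.
No constant or linear terms (consistent with a singular point). Quadratic part: v**2. Cubic part: -3*u**3 + u**2*v - 2*u*v**2 - v**3.
The quadratic part v**2 is a perfect square, so there is a single (double) tangent line v = 0, i.e. y = 1. Restricting the cubic part to that line (v = 0) leaves -3*u**3 ≠ 0, so f is not divisible by v and the branch is v² ≈ 3*u**3 to lowest order — this is a cusp.
Classification: cusp.


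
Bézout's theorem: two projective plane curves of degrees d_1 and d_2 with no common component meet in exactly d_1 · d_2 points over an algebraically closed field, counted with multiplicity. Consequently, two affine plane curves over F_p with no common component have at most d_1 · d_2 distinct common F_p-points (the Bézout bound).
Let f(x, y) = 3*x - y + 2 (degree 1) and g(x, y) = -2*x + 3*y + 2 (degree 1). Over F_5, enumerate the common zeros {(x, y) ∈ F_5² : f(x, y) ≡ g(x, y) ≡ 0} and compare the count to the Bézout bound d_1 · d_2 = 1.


Common zeros: {(1, 0)}; count = 1; Bézout bound = 1.

deg(f) = 1, deg(g) = 1, so Bézout bound = 1.
Scan x ∈ F_5. For each x, list the y ∈ F_5 with f(x, y) ≡ 0 and those with g(x, y) ≡ 0 (mod 5); the common zeros in that column are the intersection.
  x = 0: f ≡ 0 at y ∈ {2}; g ≡ 0 at y ∈ {1}; common: ∅.
  x = 1: f ≡ 0 at y ∈ {0}; g ≡ 0 at y ∈ {0}; common: {0}.
  x = 2: f ≡ 0 at y ∈ {3}; g ≡ 0 at y ∈ {4}; common: ∅.
  x = 3: f ≡ 0 at y ∈ {1}; g ≡ 0 at y ∈ {3}; common: ∅.
  x = 4: f ≡ 0 at y ∈ {4}; g ≡ 0 at y ∈ {2}; common: ∅.
Collecting: common zeros = {(1, 0)}, so the count is 1.
Comparison with the Bézout bound: 1 ≤ 1 = deg(f)·deg(g), as expected for curves with no common component (the bound is attained).


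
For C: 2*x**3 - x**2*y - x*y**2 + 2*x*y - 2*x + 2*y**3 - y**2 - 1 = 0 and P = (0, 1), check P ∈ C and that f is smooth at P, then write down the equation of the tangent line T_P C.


Tangent line at P: -x + 4*y - 4 = 0.

Step 1: f(0, 1) = 0, so P lies on C.
Step 2: partial derivatives
  f_x(x, y) = 6*x**2 - 2*x*y - y**2 + 2*y - 2, f_y(x, y) = -x**2 - 2*x*y + 2*x + 6*y**2 - 2*y.
  f_x(P) = -1, f_y(P) = 4 (gradient nonzero, so P is smooth).
Step 3: tangent line at P: -1·(x − 0) + 4·(y − 1) = 0.
Expanding: -x + 4*y - 4 = 0.


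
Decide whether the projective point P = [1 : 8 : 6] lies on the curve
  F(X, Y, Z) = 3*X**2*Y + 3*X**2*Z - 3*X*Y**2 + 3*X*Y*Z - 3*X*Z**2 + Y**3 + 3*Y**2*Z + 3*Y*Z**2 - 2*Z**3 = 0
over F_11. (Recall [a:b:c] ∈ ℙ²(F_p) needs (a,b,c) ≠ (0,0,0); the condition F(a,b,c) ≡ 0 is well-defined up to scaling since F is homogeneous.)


F(1,8,6) ≡ 2 (mod 11); P is NOT on the curve.

Evaluate F(1, 8, 6) term-by-term (mod 11).
  3*X**2*Y ↦ 3·1·8·1 = 24
  3*X**2*Z ↦ 3·1·1·6 = 18
  -3*X*Y**2 ↦ -3·1·64·1 = -192
  3*X*Y*Z ↦ 3·1·8·6 = 144
  -3*X*Z**2 ↦ -3·1·1·36 = -108
  Y**3 ↦ 1·1·512·1 = 512
  3*Y**2*Z ↦ 3·1·64·6 = 1152
  3*Y*Z**2 ↦ 3·1·8·36 = 864
  -2*Z**3 ↦ -2·1·1·216 = -432
Sum: F(1, 8, 6) = (24) + (18) + (-192) + (144) + (-108) + (512) + (1152) + (864) + (-432) = 1982.
Reducing mod 11: 1982 ≡ 2 (mod 11).
Since F(a, b, c) ≡ 2 ≠ 0 (mod 11), P does NOT lie on the curve.


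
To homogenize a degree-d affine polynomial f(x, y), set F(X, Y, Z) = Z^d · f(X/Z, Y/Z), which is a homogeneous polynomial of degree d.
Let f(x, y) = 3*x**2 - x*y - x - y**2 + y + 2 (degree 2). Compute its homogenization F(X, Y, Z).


F(X, Y, Z) = 3*X**2 - X*Y - X*Z - Y**2 + Y*Z + 2*Z**2

deg(f) = 2.
Substitute x = X/Z, y = Y/Z into f, then multiply by Z^2.
  monomial 3·x^2·y^0 ↦ 3·X^2·Y^0·Z^0.
  monomial -1·x^1·y^1 ↦ -1·X^1·Y^1·Z^0.
  monomial -1·x^1·y^0 ↦ -1·X^1·Y^0·Z^1.
  monomial -1·x^0·y^2 ↦ -1·X^0·Y^2·Z^0.
  monomial 1·x^0·y^1 ↦ 1·X^0·Y^1·Z^1.
  monomial 2·x^0·y^0 ↦ 2·X^0·Y^0·Z^2.
Collecting: F(X, Y, Z) = 3*X**2 - X*Y - X*Z - Y**2 + Y*Z + 2*Z**2.


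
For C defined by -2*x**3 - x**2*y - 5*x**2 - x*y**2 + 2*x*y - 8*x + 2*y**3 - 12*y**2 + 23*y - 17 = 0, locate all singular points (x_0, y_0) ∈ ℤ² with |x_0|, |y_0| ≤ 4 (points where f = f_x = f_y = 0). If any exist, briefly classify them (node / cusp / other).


Singular points: {(-1, 2)}; classification: node.

Compute partial derivatives:
  f_x = -6*x**2 - 2*x*y - 10*x - y**2 + 2*y - 8.
  f_y = -x**2 - 2*x*y + 2*x + 6*y**2 - 24*y + 23.
Scan x_0 ∈ {−4, ..., 4}. For each x_0, f_y(x_0, y) is a polynomial in y; find its integer roots y ∈ {−4, ..., 4}, then test f_x and f at those candidates.
  x = -4: f_y(-4, y) = 6*y**2 - 16*y - 1; no integer root y with |y| ≤ 4.
  x = -3: f_y(-3, y) = 6*y**2 - 18*y + 8; no integer root y with |y| ≤ 4.
  x = -2: f_y(-2, y) = 6*y**2 - 20*y + 15; no integer root y with |y| ≤ 4.
  x = -1: f_y(-1, y) = 6*y**2 - 22*y + 20; vanishes at y ∈ {2}. (-1, 2): f_x = 0, f = 0 — SINGULAR.
  x = 0: f_y(0, y) = 6*y**2 - 24*y + 23; no integer root y with |y| ≤ 4.
  x = 1: f_y(1, y) = 6*y**2 - 26*y + 24; vanishes at y ∈ {3}. (1, 3): f_x = -33 ≠ 0.
  x = 2: f_y(2, y) = 6*y**2 - 28*y + 23; no integer root y with |y| ≤ 4.
  x = 3: f_y(3, y) = 6*y**2 - 30*y + 20; no integer root y with |y| ≤ 4.
  x = 4: f_y(4, y) = 6*y**2 - 32*y + 15; no integer root y with |y| ≤ 4.
Only singular point on the grid: (-1, 2).
Classify: substitute x = -1 + u, y = 2 + v and expand: f = -2*u**3 - u**2*v - u**2 - u*v**2 + 2*v**3 + v**2.
No constant or linear terms (consistent with a singular point). Quadratic part: -u**2 + v**2. Cubic part: -2*u**3 - u**2*v - u*v**2 + 2*v**3.
The quadratic part v**2 - u**2 = (v − u)(v + u) splits into two distinct linear factors, so there are two distinct tangent lines y − 2 = ±(x − -1) — this is a node (ordinary double point).
Classification: node.


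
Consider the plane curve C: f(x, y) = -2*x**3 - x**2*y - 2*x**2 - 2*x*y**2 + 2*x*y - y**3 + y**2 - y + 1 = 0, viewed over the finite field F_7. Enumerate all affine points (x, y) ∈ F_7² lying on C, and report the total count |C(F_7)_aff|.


Affine F_7-points: {(0, 1), (2, 1), (3, 4), (4, 4), (4, 5), (5, 3)}; count = 6.

For each of the 49 pairs (x, y) ∈ F_7², evaluate f(x, y) mod 7. Record the zeros.
  x = 0: [0↦1, 1↦0, 2↦2, 3↦1, 4↦5, 5↦1, 6↦4]  zeros at y ∈ {1}
  x = 1: [0↦4, 1↦2, 2↦6, 3↦3, 4↦1, 5↦1, 6↦4]  zeros at y ∈ ∅
  x = 2: [0↦5, 1↦0, 2↦4, 3↦4, 4↦1, 5↦3, 6↦4]  zeros at y ∈ {1}
  x = 3: [0↦6, 1↦3, 2↦5, 3↦6, 4↦0, 5↦2, 6↦6]  zeros at y ∈ {4}
  x = 4: [0↦2, 1↦6, 2↦4, 3↦4, 4↦0, 5↦0, 6↦5]  zeros at y ∈ {4, 5}
  x = 5: [0↦2, 1↦4, 2↦3, 3↦0, 4↦3, 5↦6, 6↦3]  zeros at y ∈ {3}
  x = 6: [0↦1, 1↦6, 2↦4, 3↦3, 4↦4, 5↦1, 6↦2]  zeros at y ∈ ∅
Collecting zeros: affine points = {(0, 1), (2, 1), (3, 4), (4, 4), (4, 5), (5, 3)}.
Total count |C(F_7)_aff| = 6.


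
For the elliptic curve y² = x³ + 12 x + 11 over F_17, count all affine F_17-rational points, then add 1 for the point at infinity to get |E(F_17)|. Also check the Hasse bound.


Affine points = {(2, 3), (2, 14), (4, 2), (4, 15), (5, 3), (5, 14), (7, 8), (7, 9), (9, 7), (9, 10), (10, 3), (10, 14), (12, 8), (12, 9), (13, 1), (13, 16), (14, 4), (14, 13), (15, 8), (15, 9), (16, 7), (16, 10)}; affine count = 22; |E(F_17)| = 23.

Discriminant check: Δ ∝ 4a³ + 27b² = 4·12³ + 27·11² = 4·1728 + 27·121 ≡ 13 (mod 17). Nonzero ⇒ E is nonsingular.
For each x ∈ F_17, compute rhs = x³ + 12·x + 11 mod 17, then count y ∈ F_17 with y² ≡ rhs.
  x = 0: rhs = 11, matching y values: none (0 points).
  x = 1: rhs = 7, matching y values: none (0 points).
  x = 2: rhs = 9, matching y values: 3, 14 (2 points).
  x = 3: rhs = 6, matching y values: none (0 points).
  x = 4: rhs = 4, matching y values: 2, 15 (2 points).
  x = 5: rhs = 9, matching y values: 3, 14 (2 points).
  x = 6: rhs = 10, matching y values: none (0 points).
  x = 7: rhs = 13, matching y values: 8, 9 (2 points).
  x = 8: rhs = 7, matching y values: none (0 points).
  x = 9: rhs = 15, matching y values: 7, 10 (2 points).
  x = 10: rhs = 9, matching y values: 3, 14 (2 points).
  x = 11: rhs = 12, matching y values: none (0 points).
  x = 12: rhs = 13, matching y values: 8, 9 (2 points).
  x = 13: rhs = 1, matching y values: 1, 16 (2 points).
  x = 14: rhs = 16, matching y values: 4, 13 (2 points).
  x = 15: rhs = 13, matching y values: 8, 9 (2 points).
  x = 16: rhs = 15, matching y values: 7, 10 (2 points).
Total affine count: 22.
Full point count |E(F_17)| = 22 + 1 = 23.
Hasse bound: |23 − (17+1)| = |5| = 5 ≤ 2√17 ≈ 8.2462 ✓.


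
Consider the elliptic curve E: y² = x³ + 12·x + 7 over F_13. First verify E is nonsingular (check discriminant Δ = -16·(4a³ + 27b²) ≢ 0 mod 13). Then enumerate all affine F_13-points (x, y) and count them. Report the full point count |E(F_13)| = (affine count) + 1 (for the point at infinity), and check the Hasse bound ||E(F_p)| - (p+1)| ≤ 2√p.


Affine points = {(2, 0), (5, 6), (5, 7), (6, 3), (6, 10), (8, 2), (8, 11), (9, 5), (9, 8), (10, 3), (10, 10), (11, 1), (11, 12)}; affine count = 13; |E(F_13)| = 14.

Discriminant check: Δ ∝ 4a³ + 27b² = 4·12³ + 27·7² = 4·1728 + 27·49 ≡ 6 (mod 13). Nonzero ⇒ E is nonsingular.
For each x ∈ F_13, compute rhs = x³ + 12·x + 7 mod 13, then count y ∈ F_13 with y² ≡ rhs.
  x = 0: rhs = 7, matching y values: none (0 points).
  x = 1: rhs = 7, matching y values: none (0 points).
  x = 2: rhs = 0, matching y values: 0 (1 points).
  x = 3: rhs = 5, matching y values: none (0 points).
  x = 4: rhs = 2, matching y values: none (0 points).
  x = 5: rhs = 10, matching y values: 6, 7 (2 points).
  x = 6: rhs = 9, matching y values: 3, 10 (2 points).
  x = 7: rhs = 5, matching y values: none (0 points).
  x = 8: rhs = 4, matching y values: 2, 11 (2 points).
  x = 9: rhs = 12, matching y values: 5, 8 (2 points).
  x = 10: rhs = 9, matching y values: 3, 10 (2 points).
  x = 11: rhs = 1, matching y values: 1, 12 (2 points).
  x = 12: rhs = 7, matching y values: none (0 points).
Total affine count: 13.
Full point count |E(F_13)| = 13 + 1 = 14.
Hasse bound: |14 − (13+1)| = |0| = 0 ≤ 2√13 ≈ 7.2111 ✓.


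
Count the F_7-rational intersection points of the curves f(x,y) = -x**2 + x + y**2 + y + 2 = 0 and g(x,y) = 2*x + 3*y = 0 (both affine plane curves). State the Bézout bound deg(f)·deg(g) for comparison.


Common zeros: ∅; count = 0; Bézout bound = 2.

deg(f) = 2, deg(g) = 1, so Bézout bound = 2.
Scan x ∈ F_7. For each x, list the y ∈ F_7 with f(x, y) ≡ 0 and those with g(x, y) ≡ 0 (mod 7); the common zeros in that column are the intersection.
  x = 0: f ≡ 0 at y ∈ {3}; g ≡ 0 at y ∈ {0}; common: ∅.
  x = 1: f ≡ 0 at y ∈ {3}; g ≡ 0 at y ∈ {4}; common: ∅.
  x = 2: f ≡ 0 at y ∈ {0, 6}; g ≡ 0 at y ∈ {1}; common: ∅.
  x = 3: f ≡ 0 at y ∈ ∅; g ≡ 0 at y ∈ {5}; common: ∅.
  x = 4: f ≡ 0 at y ∈ ∅; g ≡ 0 at y ∈ {2}; common: ∅.
  x = 5: f ≡ 0 at y ∈ ∅; g ≡ 0 at y ∈ {6}; common: ∅.
  x = 6: f ≡ 0 at y ∈ {0, 6}; g ≡ 0 at y ∈ {3}; common: ∅.
Collecting: common zeros = ∅, so the count is 0.
Comparison with the Bézout bound: 0 ≤ 2 = deg(f)·deg(g), as expected for curves with no common component (the affine F_7-count falls short of the bound because intersections may lie at infinity, over extension fields, or carry multiplicity).


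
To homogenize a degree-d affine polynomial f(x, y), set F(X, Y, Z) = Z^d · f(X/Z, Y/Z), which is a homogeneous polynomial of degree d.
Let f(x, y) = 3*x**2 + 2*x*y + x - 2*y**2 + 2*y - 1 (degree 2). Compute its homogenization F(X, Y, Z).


F(X, Y, Z) = 3*X**2 + 2*X*Y + X*Z - 2*Y**2 + 2*Y*Z - Z**2

deg(f) = 2.
Substitute x = X/Z, y = Y/Z into f, then multiply by Z^2.
  monomial 3·x^2·y^0 ↦ 3·X^2·Y^0·Z^0.
  monomial 2·x^1·y^1 ↦ 2·X^1·Y^1·Z^0.
  monomial 1·x^1·y^0 ↦ 1·X^1·Y^0·Z^1.
  monomial -2·x^0·y^2 ↦ -2·X^0·Y^2·Z^0.
  monomial 2·x^0·y^1 ↦ 2·X^0·Y^1·Z^1.
  monomial -1·x^0·y^0 ↦ -1·X^0·Y^0·Z^2.
Collecting: F(X, Y, Z) = 3*X**2 + 2*X*Y + X*Z - 2*Y**2 + 2*Y*Z - Z**2.


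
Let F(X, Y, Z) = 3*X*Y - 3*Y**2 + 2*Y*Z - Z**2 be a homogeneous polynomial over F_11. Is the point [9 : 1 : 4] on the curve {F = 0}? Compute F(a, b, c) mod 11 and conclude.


F(9,1,4) ≡ 5 (mod 11); P is NOT on the curve.

Evaluate F(9, 1, 4) term-by-term (mod 11).
  3*X*Y ↦ 3·9·1·1 = 27
  -3*Y**2 ↦ -3·1·1·1 = -3
  2*Y*Z ↦ 2·1·1·4 = 8
  -Z**2 ↦ -1·1·1·16 = -16
Sum: F(9, 1, 4) = (27) + (-3) + (8) + (-16) = 16.
Reducing mod 11: 16 ≡ 5 (mod 11).
Since F(a, b, c) ≡ 5 ≠ 0 (mod 11), P does NOT lie on the curve.


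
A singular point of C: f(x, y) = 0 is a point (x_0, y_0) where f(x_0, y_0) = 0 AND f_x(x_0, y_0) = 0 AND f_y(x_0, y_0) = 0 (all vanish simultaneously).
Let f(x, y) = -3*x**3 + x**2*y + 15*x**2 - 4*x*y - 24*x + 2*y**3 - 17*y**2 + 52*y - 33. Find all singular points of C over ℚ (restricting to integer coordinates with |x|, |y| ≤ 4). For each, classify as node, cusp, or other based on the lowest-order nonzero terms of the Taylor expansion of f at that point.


Singular points: {(2, 3)}; classification: cusp.

Compute partial derivatives:
  f_x = -9*x**2 + 2*x*y + 30*x - 4*y - 24.
  f_y = x**2 - 4*x + 6*y**2 - 34*y + 52.
Scan x_0 ∈ {−4, ..., 4}. For each x_0, f_y(x_0, y) is a polynomial in y; find its integer roots y ∈ {−4, ..., 4}, then test f_x and f at those candidates.
  x = -4: f_y(-4, y) = 6*y**2 - 34*y + 84; no integer root y with |y| ≤ 4.
  x = -3: f_y(-3, y) = 6*y**2 - 34*y + 73; no integer root y with |y| ≤ 4.
  x = -2: f_y(-2, y) = 6*y**2 - 34*y + 64; no integer root y with |y| ≤ 4.
  x = -1: f_y(-1, y) = 6*y**2 - 34*y + 57; no integer root y with |y| ≤ 4.
  x = 0: f_y(0, y) = 6*y**2 - 34*y + 52; no integer root y with |y| ≤ 4.
  x = 1: f_y(1, y) = 6*y**2 - 34*y + 49; no integer root y with |y| ≤ 4.
  x = 2: f_y(2, y) = 6*y**2 - 34*y + 48; vanishes at y ∈ {3}. (2, 3): f_x = 0, f = 0 — SINGULAR.
  x = 3: f_y(3, y) = 6*y**2 - 34*y + 49; no integer root y with |y| ≤ 4.
  x = 4: f_y(4, y) = 6*y**2 - 34*y + 52; no integer root y with |y| ≤ 4.
Only singular point on the grid: (2, 3).
Classify: substitute x = 2 + u, y = 3 + v and expand: f = -3*u**3 + u**2*v + 2*v**3 + v**2.
No constant or linear terms (consistent with a singular point). Quadratic part: v**2. Cubic part: -3*u**3 + u**2*v + 2*v**3.
The quadratic part v**2 is a perfect square, so there is a single (double) tangent line v = 0, i.e. y = 3. Restricting the cubic part to that line (v = 0) leaves -3*u**3 ≠ 0, so f is not divisible by v and the branch is v² ≈ 3*u**3 to lowest order — this is a cusp.
Classification: cusp.


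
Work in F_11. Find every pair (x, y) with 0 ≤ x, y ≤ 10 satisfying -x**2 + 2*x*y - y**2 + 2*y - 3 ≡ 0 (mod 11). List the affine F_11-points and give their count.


Affine F_11-points: {(0, 4), (0, 9), (1, 2), (3, 2), (3, 6), (7, 7), (7, 9), (8, 3), (8, 4), (9, 3), (9, 6)}; count = 11.

For each of the 121 pairs (x, y) ∈ F_11², evaluate f(x, y) mod 11. Record the zeros.
  x = 0: [0↦8, 1↦9, 2↦8, 3↦5, 4↦0, 5↦4, 6↦6, 7↦6, 8↦4, 9↦0, 10↦5]  zeros at y ∈ {4, 9}
  x = 1: [0↦7, 1↦10, 2↦0, 3↦10, 4↦7, 5↦2, 6↦6, 7↦8, 8↦8, 9↦6, 10↦2]  zeros at y ∈ {2}
  x = 2: [0↦4, 1↦9, 2↦1, 3↦2, 4↦1, 5↦9, 6↦4, 7↦8, 8↦10, 9↦10, 10↦8]  zeros at y ∈ ∅
  x = 3: [0↦10, 1↦6, 2↦0, 3↦3, 4↦4, 5↦3, 6↦0, 7↦6, 8↦10, 9↦1, 10↦1]  zeros at y ∈ {2, 6}
  x = 4: [0↦3, 1↦1, 2↦8, 3↦2, 4↦5, 5↦6, 6↦5, 7↦2, 8↦8, 9↦1, 10↦3]  zeros at y ∈ ∅
  x = 5: [0↦5, 1↦5, 2↦3, 3↦10, 4↦4, 5↦7, 6↦8, 7↦7, 8↦4, 9↦10, 10↦3]  zeros at y ∈ ∅
  x = 6: [0↦5, 1↦7, 2↦7, 3↦5, 4↦1, 5↦6, 6↦9, 7↦10, 8↦9, 9↦6, 10↦1]  zeros at y ∈ ∅
  x = 7: [0↦3, 1↦7, 2↦9, 3↦9, 4↦7, 5↦3, 6↦8, 7↦0, 8↦1, 9↦0, 10↦8]  zeros at y ∈ {7, 9}
  x = 8: [0↦10, 1↦5, 2↦9, 3↦0, 4↦0, 5↦9, 6↦5, 7↦10, 8↦2, 9↦3, 10↦2]  zeros at y ∈ {3, 4}
  x = 9: [0↦4, 1↦1, 2↦7, 3↦0, 4↦2, 5↦2, 6↦0, 7↦7, 8↦1, 9↦4, 10↦5]  zeros at y ∈ {3, 6}
  x = 10: [0↦7, 1↦6, 2↦3, 3↦9, 4↦2, 5↦4, 6↦4, 7↦2, 8↦9, 9↦3, 10↦6]  zeros at y ∈ ∅
Collecting zeros: affine points = {(0, 4), (0, 9), (1, 2), (3, 2), (3, 6), (7, 7), (7, 9), (8, 3), (8, 4), (9, 3), (9, 6)}.
Total count |C(F_11)_aff| = 11.


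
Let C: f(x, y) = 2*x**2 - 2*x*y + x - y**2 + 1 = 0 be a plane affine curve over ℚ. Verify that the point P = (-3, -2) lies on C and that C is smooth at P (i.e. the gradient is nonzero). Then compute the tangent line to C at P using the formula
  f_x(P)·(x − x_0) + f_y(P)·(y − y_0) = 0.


Tangent line at P: -7*x + 10*y - 1 = 0.

Step 1: f(-3, -2) = 0, so P lies on C.
Step 2: partial derivatives
  f_x(x, y) = 4*x - 2*y + 1, f_y(x, y) = -2*x - 2*y.
  f_x(P) = -7, f_y(P) = 10 (gradient nonzero, so P is smooth).
Step 3: tangent line at P: -7·(x − -3) + 10·(y − -2) = 0.
Expanding: -7*x + 10*y - 1 = 0.


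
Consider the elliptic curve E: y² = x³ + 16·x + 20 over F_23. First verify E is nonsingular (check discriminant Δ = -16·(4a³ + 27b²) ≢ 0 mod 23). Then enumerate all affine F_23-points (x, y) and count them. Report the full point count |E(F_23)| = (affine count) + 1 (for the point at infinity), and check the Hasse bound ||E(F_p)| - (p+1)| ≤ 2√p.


Affine points = {(3, 7), (3, 16), (5, 8), (5, 15), (8, 4), (8, 19), (11, 3), (11, 20), (12, 10), (12, 13), (15, 1), (15, 22), (16, 5), (16, 18), (21, 7), (21, 16), (22, 7), (22, 16)}; affine count = 18; |E(F_23)| = 19.

Discriminant check: Δ ∝ 4a³ + 27b² = 4·16³ + 27·20² = 4·4096 + 27·400 ≡ 21 (mod 23). Nonzero ⇒ E is nonsingular.
For each x ∈ F_23, compute rhs = x³ + 16·x + 20 mod 23, then count y ∈ F_23 with y² ≡ rhs.
  x = 0: rhs = 20, matching y values: none (0 points).
  x = 1: rhs = 14, matching y values: none (0 points).
  x = 2: rhs = 14, matching y values: none (0 points).
  x = 3: rhs = 3, matching y values: 7, 16 (2 points).
  x = 4: rhs = 10, matching y values: none (0 points).
  x = 5: rhs = 18, matching y values: 8, 15 (2 points).
  x = 6: rhs = 10, matching y values: none (0 points).
  x = 7: rhs = 15, matching y values: none (0 points).
  x = 8: rhs = 16, matching y values: 4, 19 (2 points).
  x = 9: rhs = 19, matching y values: none (0 points).
  x = 10: rhs = 7, matching y values: none (0 points).
  x = 11: rhs = 9, matching y values: 3, 20 (2 points).
  x = 12: rhs = 8, matching y values: 10, 13 (2 points).
  x = 13: rhs = 10, matching y values: none (0 points).
  x = 14: rhs = 21, matching y values: none (0 points).
  x = 15: rhs = 1, matching y values: 1, 22 (2 points).
  x = 16: rhs = 2, matching y values: 5, 18 (2 points).
  x = 17: rhs = 7, matching y values: none (0 points).
  x = 18: rhs = 22, matching y values: none (0 points).
  x = 19: rhs = 7, matching y values: none (0 points).
  x = 20: rhs = 14, matching y values: none (0 points).
  x = 21: rhs = 3, matching y values: 7, 16 (2 points).
  x = 22: rhs = 3, matching y values: 7, 16 (2 points).
Total affine count: 18.
Full point count |E(F_23)| = 18 + 1 = 19.
Hasse bound: |19 − (23+1)| = |-5| = 5 ≤ 2√23 ≈ 9.5917 ✓.


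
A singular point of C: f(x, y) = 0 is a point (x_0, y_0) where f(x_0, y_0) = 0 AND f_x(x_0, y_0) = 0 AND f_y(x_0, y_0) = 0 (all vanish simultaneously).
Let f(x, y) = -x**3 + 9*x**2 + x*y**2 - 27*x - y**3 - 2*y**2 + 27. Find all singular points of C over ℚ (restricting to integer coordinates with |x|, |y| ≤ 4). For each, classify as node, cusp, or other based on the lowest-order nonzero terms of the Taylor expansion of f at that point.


Singular points: {(3, 0)}; classification: cusp.

Compute partial derivatives:
  f_x = -3*x**2 + 18*x + y**2 - 27.
  f_y = 2*x*y - 3*y**2 - 4*y.
Scan x_0 ∈ {−4, ..., 4}. For each x_0, f_y(x_0, y) is a polynomial in y; find its integer roots y ∈ {−4, ..., 4}, then test f_x and f at those candidates.
  x = -4: f_y(-4, y) = -3*y**2 - 12*y; vanishes at y ∈ {-4, 0}. (-4, -4): f_x = -131 ≠ 0; (-4, 0): f_x = -147 ≠ 0.
  x = -3: f_y(-3, y) = -3*y**2 - 10*y; vanishes at y ∈ {0}. (-3, 0): f_x = -108 ≠ 0.
  x = -2: f_y(-2, y) = -3*y**2 - 8*y; vanishes at y ∈ {0}. (-2, 0): f_x = -75 ≠ 0.
  x = -1: f_y(-1, y) = -3*y**2 - 6*y; vanishes at y ∈ {-2, 0}. (-1, -2): f_x = -44 ≠ 0; (-1, 0): f_x = -48 ≠ 0.
  x = 0: f_y(0, y) = -3*y**2 - 4*y; vanishes at y ∈ {0}. (0, 0): f_x = -27 ≠ 0.
  x = 1: f_y(1, y) = -3*y**2 - 2*y; vanishes at y ∈ {0}. (1, 0): f_x = -12 ≠ 0.
  x = 2: f_y(2, y) = -3*y**2; vanishes at y ∈ {0}. (2, 0): f_x = -3 ≠ 0.
  x = 3: f_y(3, y) = -3*y**2 + 2*y; vanishes at y ∈ {0}. (3, 0): f_x = 0, f = 0 — SINGULAR.
  x = 4: f_y(4, y) = -3*y**2 + 4*y; vanishes at y ∈ {0}. (4, 0): f_x = -3 ≠ 0.
Only singular point on the grid: (3, 0).
Classify: substitute x = 3 + u, y = 0 + v and expand: f = -u**3 + u*v**2 - v**3 + v**2.
No constant or linear terms (consistent with a singular point). Quadratic part: v**2. Cubic part: -u**3 + u*v**2 - v**3.
The quadratic part v**2 is a perfect square, so there is a single (double) tangent line v = 0, i.e. y = 0. Restricting the cubic part to that line (v = 0) leaves -u**3 ≠ 0, so f is not divisible by v and the branch is v² ≈ u**3 to lowest order — this is a cusp.
Classification: cusp.
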